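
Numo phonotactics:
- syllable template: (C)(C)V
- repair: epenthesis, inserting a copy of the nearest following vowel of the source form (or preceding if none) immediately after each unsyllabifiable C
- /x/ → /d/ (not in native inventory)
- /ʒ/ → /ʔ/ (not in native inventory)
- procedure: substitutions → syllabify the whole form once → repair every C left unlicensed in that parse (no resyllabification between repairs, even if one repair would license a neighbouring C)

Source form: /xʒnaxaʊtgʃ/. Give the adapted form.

daʔnadaʊtʊgʊʃʊ

Substitution: /x/ → /d/, /ʒ/ → /ʔ/, giving /dʔnadaʊtgʃ/.
The consonants /d/, /t/, /g/, /ʃ/ cannot be parsed into a legal (C)(C)V syllable (no codas are permitted; onsets may contain at most 2 consonants).
Each unlicensed consonant becomes the onset of a new syllable: /d/ → /da/, /t/ → /tʊ/, /g/ → /gʊ/, /ʃ/ → /ʃʊ/.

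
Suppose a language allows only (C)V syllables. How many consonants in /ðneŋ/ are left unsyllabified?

2

Syllabifying with onset maximization leaves /ð/, /ŋ/ stranded (no codas are permitted; onsets are limited to one consonant).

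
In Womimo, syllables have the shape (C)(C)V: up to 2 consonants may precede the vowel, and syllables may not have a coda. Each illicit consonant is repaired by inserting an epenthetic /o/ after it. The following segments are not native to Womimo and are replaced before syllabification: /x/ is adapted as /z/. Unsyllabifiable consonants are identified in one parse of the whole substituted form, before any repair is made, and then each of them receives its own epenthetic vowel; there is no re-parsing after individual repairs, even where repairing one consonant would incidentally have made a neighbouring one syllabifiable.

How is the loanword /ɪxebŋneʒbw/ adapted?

Substitution: /x/ → /z/, giving /ɪzebŋneʒbw/.
The consonants /b/, /ʒ/, /b/, /w/ cannot be parsed into a legal (C)(C)V syllable (no codas are permitted; onsets may contain at most 2 consonants).
Epenthesis after each stranded consonant: /b/ → /bo/, /ʒ/ → /ʒo/, /b/ → /bo/, /w/ → /wo/.

ɪzeboŋneʒobowo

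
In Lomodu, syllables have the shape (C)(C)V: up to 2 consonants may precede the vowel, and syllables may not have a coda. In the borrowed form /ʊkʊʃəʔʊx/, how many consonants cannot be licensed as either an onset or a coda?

1

The consonants /x/ cannot be parsed into a legal (C)(C)V syllable (no codas are permitted; onsets may contain at most 2 consonants).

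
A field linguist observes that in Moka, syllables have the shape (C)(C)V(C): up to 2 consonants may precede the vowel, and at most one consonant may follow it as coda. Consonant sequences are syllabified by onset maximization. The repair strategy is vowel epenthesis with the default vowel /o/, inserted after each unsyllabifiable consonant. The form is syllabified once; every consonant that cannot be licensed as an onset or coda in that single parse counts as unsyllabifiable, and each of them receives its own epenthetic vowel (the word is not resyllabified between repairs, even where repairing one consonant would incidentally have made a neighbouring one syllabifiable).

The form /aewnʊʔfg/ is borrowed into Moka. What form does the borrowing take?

Syllabifying with onset maximization leaves /f/, /g/ stranded (at most one coda consonant is licensed; onsets may contain at most 2 consonants).
Each unlicensed consonant becomes the onset of a new syllable: /f/ → /fo/, /g/ → /go/.

aewnʊʔfogo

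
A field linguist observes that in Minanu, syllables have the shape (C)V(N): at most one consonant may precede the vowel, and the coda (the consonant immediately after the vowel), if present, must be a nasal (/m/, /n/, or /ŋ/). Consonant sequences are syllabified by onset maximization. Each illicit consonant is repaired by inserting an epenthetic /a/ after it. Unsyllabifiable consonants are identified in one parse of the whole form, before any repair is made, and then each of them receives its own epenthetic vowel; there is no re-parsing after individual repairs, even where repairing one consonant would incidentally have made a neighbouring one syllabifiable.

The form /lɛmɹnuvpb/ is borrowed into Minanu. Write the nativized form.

The consonants /ɹ/, /v/, /p/, /b/ cannot be parsed into a legal (C)V(N) syllable (only a nasal (/m/, /n/, or /ŋ/) is licensed in coda position; onsets are limited to one consonant).
Epenthesis after each stranded consonant: /ɹ/ → /ɹa/, /v/ → /va/, /p/ → /pa/, /b/ → /ba/.

lɛmɹanuvapaba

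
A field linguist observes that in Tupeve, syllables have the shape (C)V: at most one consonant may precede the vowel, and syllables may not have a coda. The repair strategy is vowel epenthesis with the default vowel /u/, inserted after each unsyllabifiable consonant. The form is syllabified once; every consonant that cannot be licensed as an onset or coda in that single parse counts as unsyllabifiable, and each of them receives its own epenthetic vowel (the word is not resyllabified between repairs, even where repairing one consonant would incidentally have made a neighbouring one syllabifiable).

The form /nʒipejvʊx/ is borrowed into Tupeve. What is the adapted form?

The consonants /n/, /j/, /x/ cannot be parsed into a legal (C)V syllable (no codas are permitted; onsets are limited to one consonant).
Inserting the epenthetic vowel yields /n/ → /nu/, /j/ → /ju/, /x/ → /xu/.

nuʒipejuvʊxu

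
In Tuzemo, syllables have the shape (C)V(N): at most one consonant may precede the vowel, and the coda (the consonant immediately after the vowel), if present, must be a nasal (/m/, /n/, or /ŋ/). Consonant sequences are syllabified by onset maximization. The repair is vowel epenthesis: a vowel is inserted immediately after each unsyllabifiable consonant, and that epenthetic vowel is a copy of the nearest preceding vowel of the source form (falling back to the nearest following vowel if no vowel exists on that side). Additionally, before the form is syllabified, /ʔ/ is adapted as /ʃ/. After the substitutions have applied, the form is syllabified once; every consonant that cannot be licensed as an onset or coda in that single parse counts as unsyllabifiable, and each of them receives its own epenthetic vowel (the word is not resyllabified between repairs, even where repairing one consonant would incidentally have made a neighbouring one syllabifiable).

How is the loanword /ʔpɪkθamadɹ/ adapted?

Substitution: /ʔ/ → /ʃ/, giving /ʃpɪkθamadɹ/.
The consonants /ʃ/, /k/, /d/, /ɹ/ cannot be parsed into a legal (C)V(N) syllable (only a nasal (/m/, /n/, or /ŋ/) is licensed in coda position; onsets are limited to one consonant).
Epenthesis after each stranded consonant: /ʃ/ → /ʃɪ/, /k/ → /kɪ/, /d/ → /da/, /ɹ/ → /ɹa/.

ʃɪpɪkɪθamadaɹa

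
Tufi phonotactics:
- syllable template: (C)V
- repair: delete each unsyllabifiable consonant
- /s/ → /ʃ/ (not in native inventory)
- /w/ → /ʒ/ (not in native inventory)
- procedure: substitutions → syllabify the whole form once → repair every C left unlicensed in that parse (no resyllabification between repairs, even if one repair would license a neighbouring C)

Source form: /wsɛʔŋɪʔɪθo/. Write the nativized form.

Substitution: /w/ → /ʒ/, /s/ → /ʃ/, giving /ʒʃɛʔŋɪʔɪθo/.
Syllabifying with onset maximization leaves /ʒ/, /ʔ/ stranded (no codas are permitted; onsets are limited to one consonant).
Deletion applies to /ʒ/, /ʔ/.

ʃɛŋɪʔɪθo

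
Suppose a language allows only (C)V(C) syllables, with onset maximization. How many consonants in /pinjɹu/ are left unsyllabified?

The consonants /j/ cannot be parsed into a legal (C)V(C) syllable (at most one coda consonant is licensed; onsets are limited to one consonant).

1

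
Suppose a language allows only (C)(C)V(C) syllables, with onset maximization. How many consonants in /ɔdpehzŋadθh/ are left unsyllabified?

The consonants /θ/, /h/ cannot be parsed into a legal (C)(C)V(C) syllable (at most one coda consonant is licensed; onsets may contain at most 2 consonants).

2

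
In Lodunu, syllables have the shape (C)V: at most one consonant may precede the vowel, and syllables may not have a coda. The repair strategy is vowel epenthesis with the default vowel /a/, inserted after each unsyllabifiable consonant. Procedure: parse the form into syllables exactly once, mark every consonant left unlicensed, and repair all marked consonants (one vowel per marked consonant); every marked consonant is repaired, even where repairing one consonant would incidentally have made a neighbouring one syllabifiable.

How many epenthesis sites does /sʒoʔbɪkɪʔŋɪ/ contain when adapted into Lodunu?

The unsyllabifiable consonants are /s/, /ʔ/, /ʔ/; each receives one epenthetic vowel.

3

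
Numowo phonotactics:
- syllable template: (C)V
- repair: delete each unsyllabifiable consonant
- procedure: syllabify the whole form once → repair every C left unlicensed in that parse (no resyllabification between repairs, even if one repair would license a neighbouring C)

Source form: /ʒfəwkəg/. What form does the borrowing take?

fəkə

The consonants /ʒ/, /w/, /g/ cannot be parsed into a legal (C)V syllable (no codas are permitted; onsets are limited to one consonant).
Each unlicensed consonant is deleted: /ʒ/, /w/, /g/.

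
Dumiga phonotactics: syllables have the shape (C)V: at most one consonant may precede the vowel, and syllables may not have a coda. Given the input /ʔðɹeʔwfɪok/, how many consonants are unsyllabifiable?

Syllabifying with onset maximization leaves /ʔ/, /ð/, /ʔ/, /w/, /k/ stranded (no codas are permitted; onsets are limited to one consonant).

5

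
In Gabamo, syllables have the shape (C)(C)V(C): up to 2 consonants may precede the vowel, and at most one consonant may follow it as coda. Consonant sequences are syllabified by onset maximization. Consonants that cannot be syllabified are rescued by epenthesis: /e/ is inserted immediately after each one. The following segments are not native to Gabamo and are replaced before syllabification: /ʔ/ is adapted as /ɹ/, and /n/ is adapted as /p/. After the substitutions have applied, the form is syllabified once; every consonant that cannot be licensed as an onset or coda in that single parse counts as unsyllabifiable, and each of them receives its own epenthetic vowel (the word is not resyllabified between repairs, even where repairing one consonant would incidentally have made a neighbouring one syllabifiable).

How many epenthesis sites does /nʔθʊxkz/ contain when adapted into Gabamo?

3

After substitution the input is /pɹθʊxkz/.
The unsyllabifiable consonants are /p/, /k/, /z/; each receives one epenthetic vowel.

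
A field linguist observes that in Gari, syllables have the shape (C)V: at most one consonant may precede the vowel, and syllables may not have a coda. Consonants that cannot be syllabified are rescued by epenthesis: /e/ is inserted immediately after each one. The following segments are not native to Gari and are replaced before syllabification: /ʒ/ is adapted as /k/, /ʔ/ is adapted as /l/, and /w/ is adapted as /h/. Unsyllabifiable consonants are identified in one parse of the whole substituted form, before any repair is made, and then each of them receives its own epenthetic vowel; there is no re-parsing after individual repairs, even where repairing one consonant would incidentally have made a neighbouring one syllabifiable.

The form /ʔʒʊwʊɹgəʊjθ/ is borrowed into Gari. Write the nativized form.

Substitution: /ʔ/ → /l/, /ʒ/ → /k/, /w/ → /h/, giving /lkʊhʊɹgəʊjθ/.
Syllabifying with onset maximization leaves /l/, /ɹ/, /j/, /θ/ stranded (no codas are permitted; onsets are limited to one consonant).
Inserting the epenthetic vowel yields /l/ → /le/, /ɹ/ → /ɹe/, /j/ → /je/, /θ/ → /θe/.

lekʊhʊɹegəʊjeθe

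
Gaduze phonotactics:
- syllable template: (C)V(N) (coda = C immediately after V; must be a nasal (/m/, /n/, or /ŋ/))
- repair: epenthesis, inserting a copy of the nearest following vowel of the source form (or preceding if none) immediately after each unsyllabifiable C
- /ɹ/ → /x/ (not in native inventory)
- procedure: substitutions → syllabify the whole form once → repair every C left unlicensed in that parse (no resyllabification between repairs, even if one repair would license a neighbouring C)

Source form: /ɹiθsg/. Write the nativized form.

xiθisigi

Substitution: /ɹ/ → /x/, giving /xiθsg/.
The consonants /θ/, /s/, /g/ cannot be parsed into a legal (C)V(N) syllable (only a nasal (/m/, /n/, or /ŋ/) is licensed in coda position; onsets are limited to one consonant).
Inserting the epenthetic vowel yields /θ/ → /θi/, /s/ → /si/, /g/ → /gi/.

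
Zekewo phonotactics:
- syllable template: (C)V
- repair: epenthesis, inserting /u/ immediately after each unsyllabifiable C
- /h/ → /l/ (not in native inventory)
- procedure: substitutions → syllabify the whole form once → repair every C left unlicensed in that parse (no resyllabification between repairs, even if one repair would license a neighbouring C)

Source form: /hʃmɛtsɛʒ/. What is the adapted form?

Substitution: /h/ → /l/, giving /lʃmɛtsɛʒ/.
The consonants /l/, /ʃ/, /t/, /ʒ/ cannot be parsed into a legal (C)V syllable (no codas are permitted; onsets are limited to one consonant).
Inserting the epenthetic vowel yields /l/ → /lu/, /ʃ/ → /ʃu/, /t/ → /tu/, /ʒ/ → /ʒu/.

luʃumɛtusɛʒu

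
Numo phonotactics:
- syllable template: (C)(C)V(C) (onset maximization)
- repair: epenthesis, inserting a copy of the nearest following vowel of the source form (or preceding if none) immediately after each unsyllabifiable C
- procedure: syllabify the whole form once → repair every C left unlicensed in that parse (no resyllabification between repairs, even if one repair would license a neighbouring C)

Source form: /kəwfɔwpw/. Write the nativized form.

The consonants /p/, /w/ cannot be parsed into a legal (C)(C)V(C) syllable (at most one coda consonant is licensed; onsets may contain at most 2 consonants).
Each unlicensed consonant becomes the onset of a new syllable: /p/ → /pɔ/, /w/ → /wɔ/.

kəwfɔwpɔwɔ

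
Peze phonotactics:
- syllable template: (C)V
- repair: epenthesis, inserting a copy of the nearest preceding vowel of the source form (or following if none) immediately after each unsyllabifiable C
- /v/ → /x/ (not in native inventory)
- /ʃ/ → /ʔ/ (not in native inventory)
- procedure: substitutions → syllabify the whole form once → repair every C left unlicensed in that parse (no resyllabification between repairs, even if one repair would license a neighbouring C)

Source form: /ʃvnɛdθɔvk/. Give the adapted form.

Substitution: /ʃ/ → /ʔ/, /v/ → /x/, giving /ʔxnɛdθɔxk/.
Under (C)V, the unsyllabifiable consonants are /ʔ/, /x/, /d/, /x/, /k/ (no codas are permitted; onsets are limited to one consonant).
Each unlicensed consonant becomes the onset of a new syllable: /ʔ/ → /ʔɛ/, /x/ → /xɛ/, /d/ → /dɛ/, /x/ → /xɔ/, /k/ → /kɔ/.

ʔɛxɛnɛdɛθɔxɔkɔ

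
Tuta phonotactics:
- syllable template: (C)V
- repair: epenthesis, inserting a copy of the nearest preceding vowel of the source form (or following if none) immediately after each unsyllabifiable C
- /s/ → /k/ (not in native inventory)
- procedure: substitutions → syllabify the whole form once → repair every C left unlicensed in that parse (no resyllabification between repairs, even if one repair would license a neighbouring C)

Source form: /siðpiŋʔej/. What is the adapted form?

Substitution: /s/ → /k/, giving /kiðpiŋʔej/.
Syllabifying with onset maximization leaves /ð/, /ŋ/, /j/ stranded (no codas are permitted; onsets are limited to one consonant).
Inserting the epenthetic vowel yields /ð/ → /ði/, /ŋ/ → /ŋi/, /j/ → /je/.

kiðipiŋiʔeje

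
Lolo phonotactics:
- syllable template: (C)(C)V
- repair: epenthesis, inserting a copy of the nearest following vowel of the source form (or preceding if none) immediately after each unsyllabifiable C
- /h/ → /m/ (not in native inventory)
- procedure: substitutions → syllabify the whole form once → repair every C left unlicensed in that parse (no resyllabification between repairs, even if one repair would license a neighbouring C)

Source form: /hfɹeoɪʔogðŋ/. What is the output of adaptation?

mefɹeoɪʔogoðoŋo

Substitution: /h/ → /m/, giving /mfɹeoɪʔogðŋ/.
Syllabifying with onset maximization leaves /m/, /g/, /ð/, /ŋ/ stranded (no codas are permitted; onsets may contain at most 2 consonants).
Inserting the epenthetic vowel yields /m/ → /me/, /g/ → /go/, /ð/ → /ðo/, /ŋ/ → /ŋo/.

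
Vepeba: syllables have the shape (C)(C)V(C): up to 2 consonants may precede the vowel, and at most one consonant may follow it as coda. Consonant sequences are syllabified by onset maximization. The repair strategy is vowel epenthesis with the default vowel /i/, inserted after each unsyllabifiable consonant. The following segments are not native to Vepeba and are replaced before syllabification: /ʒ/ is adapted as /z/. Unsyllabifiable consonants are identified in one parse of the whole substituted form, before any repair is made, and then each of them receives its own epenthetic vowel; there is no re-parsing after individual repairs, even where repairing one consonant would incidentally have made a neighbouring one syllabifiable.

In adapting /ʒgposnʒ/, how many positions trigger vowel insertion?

After substitution the input is /zgposnz/.
The unsyllabifiable consonants are /z/, /n/, /z/; each receives one epenthetic vowel.

3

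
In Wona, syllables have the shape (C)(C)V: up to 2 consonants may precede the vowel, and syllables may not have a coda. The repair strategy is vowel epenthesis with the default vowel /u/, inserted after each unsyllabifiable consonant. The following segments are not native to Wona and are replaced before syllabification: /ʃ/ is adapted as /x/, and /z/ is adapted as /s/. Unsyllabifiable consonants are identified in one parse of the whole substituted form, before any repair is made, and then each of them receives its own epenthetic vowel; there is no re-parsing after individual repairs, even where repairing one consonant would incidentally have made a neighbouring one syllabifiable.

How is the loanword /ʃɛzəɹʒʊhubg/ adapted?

Substitution: /ʃ/ → /x/, /z/ → /s/, giving /xɛsəɹʒʊhubg/.
Syllabifying with onset maximization leaves /b/, /g/ stranded (no codas are permitted; onsets may contain at most 2 consonants).
Each unlicensed consonant becomes the onset of a new syllable: /b/ → /bu/, /g/ → /gu/.

xɛsəɹʒʊhubugu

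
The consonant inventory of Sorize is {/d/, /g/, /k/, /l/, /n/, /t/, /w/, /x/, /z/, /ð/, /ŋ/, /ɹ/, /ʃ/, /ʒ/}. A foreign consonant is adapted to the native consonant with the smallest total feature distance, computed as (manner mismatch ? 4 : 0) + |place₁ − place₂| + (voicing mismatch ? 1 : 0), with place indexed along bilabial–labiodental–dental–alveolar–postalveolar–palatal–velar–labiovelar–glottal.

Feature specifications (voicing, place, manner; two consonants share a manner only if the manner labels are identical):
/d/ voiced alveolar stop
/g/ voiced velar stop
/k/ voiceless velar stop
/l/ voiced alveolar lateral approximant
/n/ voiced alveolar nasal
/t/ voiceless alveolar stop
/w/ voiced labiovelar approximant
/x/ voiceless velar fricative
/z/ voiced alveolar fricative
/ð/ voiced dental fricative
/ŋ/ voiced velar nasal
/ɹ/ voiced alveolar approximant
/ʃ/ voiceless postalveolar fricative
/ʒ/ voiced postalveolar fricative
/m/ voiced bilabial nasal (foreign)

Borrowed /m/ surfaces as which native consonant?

/n/ is closest: same manner (nasal), place distance 3 (bilabial→alveolar), same voicing; total 3. Next closest is /ð/ at distance 6.

n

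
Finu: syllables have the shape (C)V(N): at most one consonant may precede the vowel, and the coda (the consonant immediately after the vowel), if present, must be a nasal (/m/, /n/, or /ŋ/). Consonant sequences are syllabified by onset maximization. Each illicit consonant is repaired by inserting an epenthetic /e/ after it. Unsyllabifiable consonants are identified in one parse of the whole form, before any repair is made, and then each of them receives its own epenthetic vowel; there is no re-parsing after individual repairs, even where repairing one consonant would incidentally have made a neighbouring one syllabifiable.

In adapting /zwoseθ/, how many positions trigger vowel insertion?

2

The unsyllabifiable consonants are /z/, /θ/; each receives one epenthetic vowel.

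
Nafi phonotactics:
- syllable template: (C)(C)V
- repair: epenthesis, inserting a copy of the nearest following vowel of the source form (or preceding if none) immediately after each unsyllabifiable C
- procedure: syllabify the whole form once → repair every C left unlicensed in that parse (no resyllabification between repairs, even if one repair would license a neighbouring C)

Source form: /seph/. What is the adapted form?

sepehe

Syllabifying with onset maximization leaves /p/, /h/ stranded (no codas are permitted; onsets may contain at most 2 consonants).
Epenthesis after each stranded consonant: /p/ → /pe/, /h/ → /he/.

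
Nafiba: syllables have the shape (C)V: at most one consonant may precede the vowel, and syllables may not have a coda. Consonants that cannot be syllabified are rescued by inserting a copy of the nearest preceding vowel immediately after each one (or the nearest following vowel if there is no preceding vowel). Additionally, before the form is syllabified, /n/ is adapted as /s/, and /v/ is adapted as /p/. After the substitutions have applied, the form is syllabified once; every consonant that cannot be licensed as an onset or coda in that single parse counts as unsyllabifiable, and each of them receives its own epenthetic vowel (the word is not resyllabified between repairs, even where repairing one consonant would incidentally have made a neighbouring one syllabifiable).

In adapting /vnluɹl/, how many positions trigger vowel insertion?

After substitution the input is /psluɹl/.
The unsyllabifiable consonants are /p/, /s/, /ɹ/, /l/; each receives one epenthetic vowel.

4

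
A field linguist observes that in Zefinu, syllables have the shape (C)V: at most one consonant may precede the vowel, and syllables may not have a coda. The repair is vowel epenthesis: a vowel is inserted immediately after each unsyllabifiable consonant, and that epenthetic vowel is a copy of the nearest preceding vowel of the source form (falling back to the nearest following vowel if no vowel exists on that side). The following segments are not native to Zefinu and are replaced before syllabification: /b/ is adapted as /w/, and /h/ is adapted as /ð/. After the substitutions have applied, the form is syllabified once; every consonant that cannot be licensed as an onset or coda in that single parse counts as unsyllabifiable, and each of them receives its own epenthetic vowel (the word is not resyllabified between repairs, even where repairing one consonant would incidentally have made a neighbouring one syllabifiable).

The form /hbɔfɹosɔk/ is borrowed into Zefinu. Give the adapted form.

ðɔwɔfɔɹosɔkɔ

Substitution: /h/ → /ð/, /b/ → /w/, giving /ðwɔfɹosɔk/.
Under (C)V, the unsyllabifiable consonants are /ð/, /f/, /k/ (no codas are permitted; onsets are limited to one consonant).
Inserting the epenthetic vowel yields /ð/ → /ðɔ/, /f/ → /fɔ/, /k/ → /kɔ/.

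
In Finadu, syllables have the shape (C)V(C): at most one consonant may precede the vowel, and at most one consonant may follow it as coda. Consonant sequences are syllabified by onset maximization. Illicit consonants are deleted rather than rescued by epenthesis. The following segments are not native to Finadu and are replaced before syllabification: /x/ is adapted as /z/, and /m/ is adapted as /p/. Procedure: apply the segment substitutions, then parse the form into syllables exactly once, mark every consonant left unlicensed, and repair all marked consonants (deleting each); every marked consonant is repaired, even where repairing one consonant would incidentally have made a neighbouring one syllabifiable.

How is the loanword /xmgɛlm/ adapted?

Substitution: /x/ → /z/, /m/ → /p/, giving /zpgɛlp/.
Syllabifying with onset maximization leaves /z/, /p/, /p/ stranded (at most one coda consonant is licensed; onsets are limited to one consonant).
Deleting the stranded consonants removes /z/, /p/, /p/.

gɛl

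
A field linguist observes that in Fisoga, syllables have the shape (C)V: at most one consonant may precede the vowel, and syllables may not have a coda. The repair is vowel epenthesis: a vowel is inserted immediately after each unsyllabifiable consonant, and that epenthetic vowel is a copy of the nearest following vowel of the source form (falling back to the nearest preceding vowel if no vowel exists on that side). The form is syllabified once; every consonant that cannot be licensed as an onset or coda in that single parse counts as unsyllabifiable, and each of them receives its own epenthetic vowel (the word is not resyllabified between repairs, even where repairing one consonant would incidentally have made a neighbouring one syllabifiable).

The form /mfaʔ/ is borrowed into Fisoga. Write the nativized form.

mafaʔa

The consonants /m/, /ʔ/ cannot be parsed into a legal (C)V syllable (no codas are permitted; onsets are limited to one consonant).
Each unlicensed consonant becomes the onset of a new syllable: /m/ → /ma/, /ʔ/ → /ʔa/.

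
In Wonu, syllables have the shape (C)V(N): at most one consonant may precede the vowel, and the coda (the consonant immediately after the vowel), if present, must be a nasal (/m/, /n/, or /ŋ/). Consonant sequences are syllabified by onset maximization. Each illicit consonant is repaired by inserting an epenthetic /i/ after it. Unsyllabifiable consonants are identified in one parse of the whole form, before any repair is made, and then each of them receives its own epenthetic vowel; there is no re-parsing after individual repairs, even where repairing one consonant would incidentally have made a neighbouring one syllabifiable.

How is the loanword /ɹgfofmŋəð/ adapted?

Under (C)V(N), the unsyllabifiable consonants are /ɹ/, /g/, /f/, /m/, /ð/ (only a nasal (/m/, /n/, or /ŋ/) is licensed in coda position; onsets are limited to one consonant).
Inserting the epenthetic vowel yields /ɹ/ → /ɹi/, /g/ → /gi/, /f/ → /fi/, /m/ → /mi/, /ð/ → /ði/.

ɹigifofimiŋəði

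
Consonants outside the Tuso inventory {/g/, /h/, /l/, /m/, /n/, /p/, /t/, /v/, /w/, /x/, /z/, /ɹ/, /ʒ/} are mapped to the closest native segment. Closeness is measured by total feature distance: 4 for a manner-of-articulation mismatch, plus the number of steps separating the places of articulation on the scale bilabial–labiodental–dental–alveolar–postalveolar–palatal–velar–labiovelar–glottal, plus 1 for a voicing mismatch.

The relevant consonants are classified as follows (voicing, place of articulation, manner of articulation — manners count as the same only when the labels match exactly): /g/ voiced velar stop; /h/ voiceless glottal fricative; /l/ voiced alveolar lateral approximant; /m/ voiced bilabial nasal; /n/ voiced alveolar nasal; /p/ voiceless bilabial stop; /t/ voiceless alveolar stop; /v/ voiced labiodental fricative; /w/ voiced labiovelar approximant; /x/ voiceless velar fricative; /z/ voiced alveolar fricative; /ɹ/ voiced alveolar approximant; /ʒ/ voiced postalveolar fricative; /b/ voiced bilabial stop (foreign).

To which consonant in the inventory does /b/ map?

/p/ is closest: same manner (stop), place distance 0 (bilabial→bilabial), voicing differs (+1); total 1. Next closest is /m/ at distance 4.

p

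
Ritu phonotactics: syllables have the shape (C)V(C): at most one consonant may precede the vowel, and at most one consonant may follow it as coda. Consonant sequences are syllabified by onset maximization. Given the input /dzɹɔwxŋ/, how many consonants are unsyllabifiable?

4

Under (C)V(C), the unsyllabifiable consonants are /d/, /z/, /x/, /ŋ/ (at most one coda consonant is licensed; onsets are limited to one consonant).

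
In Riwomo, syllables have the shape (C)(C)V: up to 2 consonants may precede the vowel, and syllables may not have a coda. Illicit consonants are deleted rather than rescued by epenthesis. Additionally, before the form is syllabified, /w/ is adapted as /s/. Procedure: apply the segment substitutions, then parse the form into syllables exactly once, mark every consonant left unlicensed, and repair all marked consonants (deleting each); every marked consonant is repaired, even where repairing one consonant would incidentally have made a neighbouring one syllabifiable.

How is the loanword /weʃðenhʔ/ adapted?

Substitution: /w/ → /s/, giving /seʃðenhʔ/.
Under (C)(C)V, the unsyllabifiable consonants are /n/, /h/, /ʔ/ (no codas are permitted; onsets may contain at most 2 consonants).
Deletion applies to /n/, /h/, /ʔ/.

seʃðe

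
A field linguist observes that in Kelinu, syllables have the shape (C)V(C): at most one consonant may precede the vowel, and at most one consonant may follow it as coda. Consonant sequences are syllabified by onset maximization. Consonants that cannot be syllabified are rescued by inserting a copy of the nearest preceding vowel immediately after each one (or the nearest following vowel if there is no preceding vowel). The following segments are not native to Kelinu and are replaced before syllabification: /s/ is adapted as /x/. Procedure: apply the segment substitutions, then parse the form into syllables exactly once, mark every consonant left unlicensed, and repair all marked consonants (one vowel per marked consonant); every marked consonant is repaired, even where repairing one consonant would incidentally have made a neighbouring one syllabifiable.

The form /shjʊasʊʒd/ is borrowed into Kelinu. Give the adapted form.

Substitution: /s/ → /x/, giving /xhjʊaxʊʒd/.
Syllabifying with onset maximization leaves /x/, /h/, /d/ stranded (at most one coda consonant is licensed; onsets are limited to one consonant).
Inserting the epenthetic vowel yields /x/ → /xʊ/, /h/ → /hʊ/, /d/ → /dʊ/.

xʊhʊjʊaxʊʒdʊ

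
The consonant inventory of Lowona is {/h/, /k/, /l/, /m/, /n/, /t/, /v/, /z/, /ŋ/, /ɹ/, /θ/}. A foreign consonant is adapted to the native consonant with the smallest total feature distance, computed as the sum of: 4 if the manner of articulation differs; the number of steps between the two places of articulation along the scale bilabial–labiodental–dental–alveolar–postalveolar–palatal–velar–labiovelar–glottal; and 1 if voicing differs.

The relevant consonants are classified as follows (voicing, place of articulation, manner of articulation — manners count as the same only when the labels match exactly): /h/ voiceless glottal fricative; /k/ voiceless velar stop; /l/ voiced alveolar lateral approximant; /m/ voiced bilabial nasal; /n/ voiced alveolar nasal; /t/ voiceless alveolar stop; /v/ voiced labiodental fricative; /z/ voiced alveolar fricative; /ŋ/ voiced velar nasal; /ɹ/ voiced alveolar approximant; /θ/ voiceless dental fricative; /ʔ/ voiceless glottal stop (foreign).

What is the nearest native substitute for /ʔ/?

/k/ is closest: same manner (stop), place distance 2 (glottal→velar), same voicing; total 2. Next closest is /h/ at distance 4.

k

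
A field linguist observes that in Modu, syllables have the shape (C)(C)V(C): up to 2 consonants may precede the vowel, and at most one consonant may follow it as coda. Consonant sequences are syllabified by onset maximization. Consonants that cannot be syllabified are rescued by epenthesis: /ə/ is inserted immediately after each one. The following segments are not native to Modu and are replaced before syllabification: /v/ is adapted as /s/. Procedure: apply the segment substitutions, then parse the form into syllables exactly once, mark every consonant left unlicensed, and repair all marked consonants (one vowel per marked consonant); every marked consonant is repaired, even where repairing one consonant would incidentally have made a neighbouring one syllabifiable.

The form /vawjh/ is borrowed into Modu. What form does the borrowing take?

sawjəhə

Substitution: /v/ → /s/, giving /sawjh/.
Syllabifying with onset maximization leaves /j/, /h/ stranded (at most one coda consonant is licensed; onsets may contain at most 2 consonants).
Inserting the epenthetic vowel yields /j/ → /jə/, /h/ → /hə/.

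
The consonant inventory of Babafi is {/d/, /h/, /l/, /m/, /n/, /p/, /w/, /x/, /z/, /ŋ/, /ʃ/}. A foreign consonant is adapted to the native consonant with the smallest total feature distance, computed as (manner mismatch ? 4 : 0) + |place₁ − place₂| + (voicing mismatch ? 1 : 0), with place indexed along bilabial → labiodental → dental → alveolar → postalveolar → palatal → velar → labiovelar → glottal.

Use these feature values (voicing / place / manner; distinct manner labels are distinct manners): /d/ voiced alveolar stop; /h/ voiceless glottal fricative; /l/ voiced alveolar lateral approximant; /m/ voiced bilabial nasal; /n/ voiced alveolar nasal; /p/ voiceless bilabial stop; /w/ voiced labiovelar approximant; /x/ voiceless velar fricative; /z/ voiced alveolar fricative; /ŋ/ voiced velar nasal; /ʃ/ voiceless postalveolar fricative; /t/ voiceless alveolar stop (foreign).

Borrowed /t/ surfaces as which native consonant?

d

/d/ is closest: same manner (stop), place distance 0 (alveolar→alveolar), voicing differs (+1); total 1. Next closest is /p/ at distance 3.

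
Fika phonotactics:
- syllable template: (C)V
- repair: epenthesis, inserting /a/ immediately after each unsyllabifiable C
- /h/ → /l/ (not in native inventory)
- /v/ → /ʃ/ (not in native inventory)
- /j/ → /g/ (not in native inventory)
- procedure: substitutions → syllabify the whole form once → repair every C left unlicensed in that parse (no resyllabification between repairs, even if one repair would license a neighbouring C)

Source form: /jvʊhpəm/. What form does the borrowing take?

gaʃʊlapəma

Substitution: /j/ → /g/, /v/ → /ʃ/, /h/ → /l/, giving /gʃʊlpəm/.
Under (C)V, the unsyllabifiable consonants are /g/, /l/, /m/ (no codas are permitted; onsets are limited to one consonant).
Each unlicensed consonant becomes the onset of a new syllable: /g/ → /ga/, /l/ → /la/, /m/ → /ma/.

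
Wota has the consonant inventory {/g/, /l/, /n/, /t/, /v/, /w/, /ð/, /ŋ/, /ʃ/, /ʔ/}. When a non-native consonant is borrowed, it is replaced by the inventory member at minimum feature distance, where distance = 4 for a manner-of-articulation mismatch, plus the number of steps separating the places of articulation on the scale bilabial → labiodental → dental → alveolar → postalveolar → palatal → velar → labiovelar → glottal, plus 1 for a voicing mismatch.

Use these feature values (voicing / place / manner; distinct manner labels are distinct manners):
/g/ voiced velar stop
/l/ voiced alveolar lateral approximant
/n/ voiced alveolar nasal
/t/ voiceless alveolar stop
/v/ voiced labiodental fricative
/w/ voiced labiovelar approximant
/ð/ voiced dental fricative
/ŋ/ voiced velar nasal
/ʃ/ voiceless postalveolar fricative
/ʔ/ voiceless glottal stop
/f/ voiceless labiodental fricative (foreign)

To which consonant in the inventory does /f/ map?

/v/ is closest: same manner (fricative), place distance 0 (labiodental→labiodental), voicing differs (+1); total 1. Next closest is /ð/ at distance 2.

v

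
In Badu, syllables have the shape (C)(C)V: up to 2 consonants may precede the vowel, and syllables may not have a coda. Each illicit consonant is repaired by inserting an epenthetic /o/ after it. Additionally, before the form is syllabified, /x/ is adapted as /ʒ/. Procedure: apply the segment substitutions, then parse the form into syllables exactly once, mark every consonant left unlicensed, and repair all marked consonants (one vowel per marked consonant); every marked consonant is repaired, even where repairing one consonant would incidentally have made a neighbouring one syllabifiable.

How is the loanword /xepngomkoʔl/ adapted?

Substitution: /x/ → /ʒ/, giving /ʒepngomkoʔl/.
Under (C)(C)V, the unsyllabifiable consonants are /p/, /ʔ/, /l/ (no codas are permitted; onsets may contain at most 2 consonants).
Inserting the epenthetic vowel yields /p/ → /po/, /ʔ/ → /ʔo/, /l/ → /lo/.

ʒepongomkoʔolo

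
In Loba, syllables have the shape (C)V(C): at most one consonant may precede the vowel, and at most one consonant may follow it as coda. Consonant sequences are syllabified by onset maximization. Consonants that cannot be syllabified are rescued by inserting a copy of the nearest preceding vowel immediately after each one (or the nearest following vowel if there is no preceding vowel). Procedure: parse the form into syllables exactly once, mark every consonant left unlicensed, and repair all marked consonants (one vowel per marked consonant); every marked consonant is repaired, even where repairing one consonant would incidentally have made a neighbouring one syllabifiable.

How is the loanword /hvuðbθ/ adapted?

huvuðbuθu

Syllabifying with onset maximization leaves /h/, /b/, /θ/ stranded (at most one coda consonant is licensed; onsets are limited to one consonant).
Epenthesis after each stranded consonant: /h/ → /hu/, /b/ → /bu/, /θ/ → /θu/.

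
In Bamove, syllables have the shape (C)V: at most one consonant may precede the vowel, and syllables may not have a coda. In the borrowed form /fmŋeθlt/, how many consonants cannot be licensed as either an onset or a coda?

5

Syllabifying with onset maximization leaves /f/, /m/, /θ/, /l/, /t/ stranded (no codas are permitted; onsets are limited to one consonant).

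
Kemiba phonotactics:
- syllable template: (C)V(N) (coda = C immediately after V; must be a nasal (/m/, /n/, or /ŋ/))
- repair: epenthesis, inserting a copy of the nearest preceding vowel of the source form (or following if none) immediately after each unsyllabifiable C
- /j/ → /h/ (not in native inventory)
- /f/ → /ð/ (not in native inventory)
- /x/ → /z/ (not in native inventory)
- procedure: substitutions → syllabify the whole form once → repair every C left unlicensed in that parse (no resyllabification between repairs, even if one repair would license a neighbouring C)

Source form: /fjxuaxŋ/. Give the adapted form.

Substitution: /f/ → /ð/, /j/ → /h/, /x/ → /z/, giving /ðhzuazŋ/.
Syllabifying with onset maximization leaves /ð/, /h/, /z/, /ŋ/ stranded (only a nasal (/m/, /n/, or /ŋ/) is licensed in coda position; onsets are limited to one consonant).
Inserting the epenthetic vowel yields /ð/ → /ðu/, /h/ → /hu/, /z/ → /za/, /ŋ/ → /ŋa/.

ðuhuzuazaŋa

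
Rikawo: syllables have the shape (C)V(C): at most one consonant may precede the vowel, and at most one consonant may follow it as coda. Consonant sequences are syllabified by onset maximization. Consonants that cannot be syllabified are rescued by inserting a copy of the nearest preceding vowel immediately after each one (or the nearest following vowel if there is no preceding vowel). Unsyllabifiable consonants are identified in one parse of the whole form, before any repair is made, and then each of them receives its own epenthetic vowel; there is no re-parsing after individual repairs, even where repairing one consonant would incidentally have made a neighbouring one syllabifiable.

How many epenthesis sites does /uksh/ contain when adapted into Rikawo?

The unsyllabifiable consonants are /s/, /h/; each receives one epenthetic vowel.

2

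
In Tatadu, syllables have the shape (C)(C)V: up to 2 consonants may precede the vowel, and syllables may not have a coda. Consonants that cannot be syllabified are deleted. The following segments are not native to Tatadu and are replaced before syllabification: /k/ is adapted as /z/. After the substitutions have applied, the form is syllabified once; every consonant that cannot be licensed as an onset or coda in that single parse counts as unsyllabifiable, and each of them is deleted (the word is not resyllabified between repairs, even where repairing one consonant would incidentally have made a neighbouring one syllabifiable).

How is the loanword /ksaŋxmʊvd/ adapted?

zsaxmʊ

Substitution: /k/ → /z/, giving /zsaŋxmʊvd/.
Syllabifying with onset maximization leaves /ŋ/, /v/, /d/ stranded (no codas are permitted; onsets may contain at most 2 consonants).
Deleting the stranded consonants removes /ŋ/, /v/, /d/.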